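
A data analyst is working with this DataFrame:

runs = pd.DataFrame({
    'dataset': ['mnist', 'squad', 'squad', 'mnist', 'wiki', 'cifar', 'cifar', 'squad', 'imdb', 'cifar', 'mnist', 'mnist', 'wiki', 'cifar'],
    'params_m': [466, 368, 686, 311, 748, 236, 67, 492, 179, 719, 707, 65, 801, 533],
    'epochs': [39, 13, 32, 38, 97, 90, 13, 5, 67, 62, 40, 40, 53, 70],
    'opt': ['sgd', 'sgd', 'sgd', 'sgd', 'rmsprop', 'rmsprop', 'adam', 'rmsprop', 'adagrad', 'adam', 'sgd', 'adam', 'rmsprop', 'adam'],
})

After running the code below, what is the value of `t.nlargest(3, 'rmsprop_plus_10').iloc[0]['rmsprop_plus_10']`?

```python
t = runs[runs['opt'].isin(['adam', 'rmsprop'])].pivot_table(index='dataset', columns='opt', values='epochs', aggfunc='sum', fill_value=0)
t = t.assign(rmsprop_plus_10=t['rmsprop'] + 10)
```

filter rows where opt in ['adam', 'rmsprop']:
   dataset  params_m  epochs      opt
4     wiki       748      97  rmsprop
5    cifar       236      90  rmsprop
6    cifar        67      13     adam
7    squad       492       5  rmsprop
9    cifar       719      62     adam
11   mnist        65      40     adam
12    wiki       801      53  rmsprop
13   cifar       533      70     adam
pivot: rows=dataset, cols=opt, sum(epochs):
opt      adam  rmsprop
dataset               
cifar     145       90
mnist      40        0
squad       0        5
wiki        0      150
add column rmsprop_plus_10 = t['rmsprop'] + 10:
opt      adam  rmsprop  rmsprop_plus_10
dataset                                
cifar     145       90              100
mnist      40        0               10
squad       0        5               15
wiki        0      150              160
take 3 rows with largest rmsprop_plus_10:
opt      adam  rmsprop  rmsprop_plus_10
dataset                                
wiki        0      150              160
cifar     145       90              100
squad       0        5               15
Finally, value at position 0, column 'rmsprop_plus_10' = 160.

160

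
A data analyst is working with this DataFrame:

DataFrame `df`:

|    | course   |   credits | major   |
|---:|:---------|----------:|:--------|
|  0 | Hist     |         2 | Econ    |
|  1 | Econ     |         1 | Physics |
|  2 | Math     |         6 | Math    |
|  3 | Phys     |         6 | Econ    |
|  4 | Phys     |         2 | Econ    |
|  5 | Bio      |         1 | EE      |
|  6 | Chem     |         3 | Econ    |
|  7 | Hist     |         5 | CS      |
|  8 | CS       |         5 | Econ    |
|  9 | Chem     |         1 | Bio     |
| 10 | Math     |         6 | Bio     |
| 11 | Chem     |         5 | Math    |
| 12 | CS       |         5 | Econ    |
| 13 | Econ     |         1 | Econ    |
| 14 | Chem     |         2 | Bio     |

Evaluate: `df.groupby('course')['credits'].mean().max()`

group by course, mean of credits:
course
Bio     1.00
CS      5.00
Chem    2.75
Econ    1.00
Hist    3.50
Math    6.00
Phys    4.00
Name: credits, dtype: float64
max of the resulting series → 6.0

6.0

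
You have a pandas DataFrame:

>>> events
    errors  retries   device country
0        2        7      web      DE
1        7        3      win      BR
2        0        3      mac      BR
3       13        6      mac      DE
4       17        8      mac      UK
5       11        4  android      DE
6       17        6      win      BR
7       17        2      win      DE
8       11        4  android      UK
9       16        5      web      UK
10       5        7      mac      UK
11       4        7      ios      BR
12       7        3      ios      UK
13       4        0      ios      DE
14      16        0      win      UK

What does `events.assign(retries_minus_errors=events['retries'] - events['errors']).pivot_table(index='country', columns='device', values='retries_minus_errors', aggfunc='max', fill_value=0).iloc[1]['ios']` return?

add column retries_minus_errors = events['retries'] - events['errors']:
    errors  retries   device country  retries_minus_errors
0        2        7      web      DE                     5
1        7        3      win      BR                    -4
2        0        3      mac      BR                     3
3       13        6      mac      DE                    -7
4       17        8      mac      UK                    -9
5       11        4  android      DE                    -7
6       17        6      win      BR                   -11
7       17        2      win      DE                   -15
8       11        4  android      UK                    -7
9       16        5      web      UK                   -11
10       5        7      mac      UK                     2
11       4        7      ios      BR                     3
12       7        3      ios      UK                    -4
13       4        0      ios      DE                    -4
14      16        0      win      UK                   -16
pivot: rows=country, cols=device, max(retries_minus_errors):
device   android  ios  mac  web  win
country                             
BR             0    3    3    0   -4
DE            -7   -4   -7    5  -15
UK            -7   -4    2  -11  -16
So iloc[1]['ios'] = -4.

-4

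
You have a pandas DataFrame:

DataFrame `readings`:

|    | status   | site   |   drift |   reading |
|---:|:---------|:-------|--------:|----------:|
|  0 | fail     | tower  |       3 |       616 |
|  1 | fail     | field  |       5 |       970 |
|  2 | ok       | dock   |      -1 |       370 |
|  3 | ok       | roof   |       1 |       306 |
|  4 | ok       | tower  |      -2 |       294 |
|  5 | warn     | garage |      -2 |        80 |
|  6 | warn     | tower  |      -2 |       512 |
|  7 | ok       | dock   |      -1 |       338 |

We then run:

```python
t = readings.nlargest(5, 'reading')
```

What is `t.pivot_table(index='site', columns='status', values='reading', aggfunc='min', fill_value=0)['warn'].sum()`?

take 5 rows with largest reading:
  status   site  drift  reading
1   fail  field      5      970
0   fail  tower      3      616
6   warn  tower     -2      512
2     ok   dock     -1      370
7     ok   dock     -1      338
pivot: rows=site, cols=status, min(reading):
status  fail   ok  warn
site                   
dock       0  338     0
field    970    0     0
tower    616    0   512

512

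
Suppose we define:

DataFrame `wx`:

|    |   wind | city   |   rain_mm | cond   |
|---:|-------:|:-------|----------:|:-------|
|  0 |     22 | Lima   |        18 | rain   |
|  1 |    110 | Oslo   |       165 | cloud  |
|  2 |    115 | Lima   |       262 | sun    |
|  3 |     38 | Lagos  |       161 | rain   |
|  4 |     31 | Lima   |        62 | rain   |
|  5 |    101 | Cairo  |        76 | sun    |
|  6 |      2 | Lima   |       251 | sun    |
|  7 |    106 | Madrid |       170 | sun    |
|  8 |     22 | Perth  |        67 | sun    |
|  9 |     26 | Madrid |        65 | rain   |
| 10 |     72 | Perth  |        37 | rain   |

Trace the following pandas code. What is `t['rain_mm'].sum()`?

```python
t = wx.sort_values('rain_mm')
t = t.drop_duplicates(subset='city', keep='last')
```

sort by rain_mm:
    wind    city  rain_mm   cond
0     22    Lima       18   rain
10    72   Perth       37   rain
4     31    Lima       62   rain
9     26  Madrid       65   rain
8     22   Perth       67    sun
5    101   Cairo       76    sun
3     38   Lagos      161   rain
1    110    Oslo      165  cloud
7    106  Madrid      170    sun
6      2    Lima      251    sun
2    115    Lima      262    sun
drop duplicate city (keep=last):
   wind    city  rain_mm   cond
8    22   Perth       67    sun
5   101   Cairo       76    sun
3    38   Lagos      161   rain
1   110    Oslo      165  cloud
7   106  Madrid      170    sun
2   115    Lima      262    sun

901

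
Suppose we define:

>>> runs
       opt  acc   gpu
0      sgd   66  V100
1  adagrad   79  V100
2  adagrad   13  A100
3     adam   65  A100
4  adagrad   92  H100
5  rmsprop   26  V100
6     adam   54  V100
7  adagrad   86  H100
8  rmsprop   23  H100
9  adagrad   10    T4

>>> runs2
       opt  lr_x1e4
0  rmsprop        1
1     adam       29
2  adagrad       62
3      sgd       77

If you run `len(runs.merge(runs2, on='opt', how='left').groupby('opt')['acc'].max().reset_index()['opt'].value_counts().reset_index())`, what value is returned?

merge on 'opt' (how='left') → 10 rows:
       opt  acc   gpu  lr_x1e4
0      sgd   66  V100       77
1  adagrad   79  V100       62
2  adagrad   13  A100       62
3     adam   65  A100       29
4  adagrad   92  H100       62
5  rmsprop   26  V100        1
6     adam   54  V100       29
7  adagrad   86  H100       62
8  rmsprop   23  H100        1
9  adagrad   10    T4       62
group by opt, max of acc:
opt
adagrad    92
adam       65
rmsprop    26
sgd        66
Name: acc, dtype: int64
reset_index():
       opt  acc
0  adagrad   92
1     adam   65
2  rmsprop   26
3      sgd   66
value_counts of opt:
opt
adagrad    1
adam       1
rmsprop    1
sgd        1
Name: count, dtype: int64
reset_index():
       opt  count
0  adagrad      1
1     adam      1
2  rmsprop      1
3      sgd      1

4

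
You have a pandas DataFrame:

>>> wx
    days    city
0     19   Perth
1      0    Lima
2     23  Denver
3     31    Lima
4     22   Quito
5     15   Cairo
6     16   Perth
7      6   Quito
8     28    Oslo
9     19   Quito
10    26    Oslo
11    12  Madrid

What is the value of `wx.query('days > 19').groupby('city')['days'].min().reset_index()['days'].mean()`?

25.5

filter rows where days > 19:
    days    city
2     23  Denver
3     31    Lima
4     22   Quito
8     28    Oslo
10    26    Oslo
group by city, min of days:
city
Denver    23
Lima      31
Oslo      26
Quito     22
Name: days, dtype: int64
reset_index():
     city  days
0  Denver    23
1    Lima    31
2    Oslo    26
3   Quito    22
Hence 25.5.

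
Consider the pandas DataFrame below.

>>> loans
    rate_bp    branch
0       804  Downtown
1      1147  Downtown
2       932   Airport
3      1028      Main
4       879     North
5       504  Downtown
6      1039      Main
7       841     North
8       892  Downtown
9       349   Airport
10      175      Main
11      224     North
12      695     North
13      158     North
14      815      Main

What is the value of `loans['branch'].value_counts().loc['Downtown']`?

4

value_counts of branch:
branch
North       5
Downtown    4
Main        4
Airport     2
Name: count, dtype: int64
value at index 'Downtown' → 4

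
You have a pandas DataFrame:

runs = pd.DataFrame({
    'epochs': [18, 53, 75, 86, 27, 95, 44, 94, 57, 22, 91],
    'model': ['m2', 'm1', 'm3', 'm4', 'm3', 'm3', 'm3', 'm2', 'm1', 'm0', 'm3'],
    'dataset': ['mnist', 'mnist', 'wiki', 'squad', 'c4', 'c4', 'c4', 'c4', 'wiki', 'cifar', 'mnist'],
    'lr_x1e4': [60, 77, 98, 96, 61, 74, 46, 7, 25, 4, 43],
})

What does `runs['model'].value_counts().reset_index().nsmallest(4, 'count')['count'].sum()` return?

6

value_counts of model:
model
m3    5
m2    2
m1    2
m4    1
m0    1
Name: count, dtype: int64
reset_index():
  model  count
0    m3      5
1    m2      2
2    m1      2
3    m4      1
4    m0      1
take 4 rows with smallest count:
  model  count
3    m4      1
4    m0      1
1    m2      2
2    m1      2
Taking the sum of column 'count' gives 6.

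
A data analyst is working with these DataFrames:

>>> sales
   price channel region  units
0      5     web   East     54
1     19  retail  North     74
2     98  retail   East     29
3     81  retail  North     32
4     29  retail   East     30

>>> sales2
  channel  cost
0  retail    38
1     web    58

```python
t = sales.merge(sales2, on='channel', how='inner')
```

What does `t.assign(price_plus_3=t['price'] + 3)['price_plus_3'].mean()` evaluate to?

merge on 'channel' (how='inner') → 5 rows:
   price channel region  units  cost
0      5     web   East     54    58
1     19  retail  North     74    38
2     98  retail   East     29    38
3     81  retail  North     32    38
4     29  retail   East     30    38
add column price_plus_3 = t['price'] + 3:
   price channel region  units  cost  price_plus_3
0      5     web   East     54    58             8
1     19  retail  North     74    38            22
2     98  retail   East     29    38           101
3     81  retail  North     32    38            84
4     29  retail   East     30    38            32

49.4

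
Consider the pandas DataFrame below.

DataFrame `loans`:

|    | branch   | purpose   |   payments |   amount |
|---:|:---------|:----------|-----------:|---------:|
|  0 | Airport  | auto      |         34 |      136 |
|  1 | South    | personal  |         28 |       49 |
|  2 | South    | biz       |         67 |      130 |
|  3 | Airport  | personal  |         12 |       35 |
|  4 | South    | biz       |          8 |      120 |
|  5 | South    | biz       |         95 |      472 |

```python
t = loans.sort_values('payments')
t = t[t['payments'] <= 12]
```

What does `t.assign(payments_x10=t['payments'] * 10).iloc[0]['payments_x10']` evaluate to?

sort by payments:
    branch   purpose  payments  amount
4    South       biz         8     120
3  Airport  personal        12      35
1    South  personal        28      49
0  Airport      auto        34     136
2    South       biz        67     130
5    South       biz        95     472
filter rows where payments <= 12:
    branch   purpose  payments  amount
4    South       biz         8     120
3  Airport  personal        12      35
add column payments_x10 = t['payments'] * 10:
    branch   purpose  payments  amount  payments_x10
4    South       biz         8     120            80
3  Airport  personal        12      35           120
Then the value at position 0, column 'payments_x10': 80

80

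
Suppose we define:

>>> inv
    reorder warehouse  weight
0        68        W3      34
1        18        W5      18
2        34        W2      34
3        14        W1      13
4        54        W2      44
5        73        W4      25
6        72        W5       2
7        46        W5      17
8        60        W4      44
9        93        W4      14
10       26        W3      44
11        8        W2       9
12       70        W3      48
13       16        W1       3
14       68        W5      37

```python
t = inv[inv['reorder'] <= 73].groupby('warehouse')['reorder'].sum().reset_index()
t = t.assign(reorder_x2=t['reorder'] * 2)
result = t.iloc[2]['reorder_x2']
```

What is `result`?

filter rows where reorder <= 73:
    reorder warehouse  weight
0        68        W3      34
1        18        W5      18
2        34        W2      34
3        14        W1      13
4        54        W2      44
5        73        W4      25
6        72        W5       2
7        46        W5      17
8        60        W4      44
10       26        W3      44
11        8        W2       9
12       70        W3      48
13       16        W1       3
14       68        W5      37
group by warehouse, sum of reorder:
warehouse
W1     30
W2     96
W3    164
W4    133
W5    204
Name: reorder, dtype: int64
reset_index():
  warehouse  reorder
0        W1       30
1        W2       96
2        W3      164
3        W4      133
4        W5      204
add column reorder_x2 = t['reorder'] * 2:
  warehouse  reorder  reorder_x2
0        W1       30          60
1        W2       96         192
2        W3      164         328
3        W4      133         266
4        W5      204         408
Reading off the value at position 2, column 'reorder_x2', we get 328.

328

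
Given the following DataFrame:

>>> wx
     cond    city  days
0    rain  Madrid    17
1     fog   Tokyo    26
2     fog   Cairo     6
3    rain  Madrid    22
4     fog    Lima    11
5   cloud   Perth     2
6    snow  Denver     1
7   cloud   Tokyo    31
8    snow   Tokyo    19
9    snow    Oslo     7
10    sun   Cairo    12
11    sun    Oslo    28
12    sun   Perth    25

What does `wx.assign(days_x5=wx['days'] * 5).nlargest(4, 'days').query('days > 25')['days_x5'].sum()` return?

425

add column days_x5 = wx['days'] * 5:
     cond    city  days  days_x5
0    rain  Madrid    17       85
1     fog   Tokyo    26      130
2     fog   Cairo     6       30
3    rain  Madrid    22      110
4     fog    Lima    11       55
5   cloud   Perth     2       10
6    snow  Denver     1        5
7   cloud   Tokyo    31      155
8    snow   Tokyo    19       95
9    snow    Oslo     7       35
10    sun   Cairo    12       60
11    sun    Oslo    28      140
12    sun   Perth    25      125
take 4 rows with largest days:
     cond   city  days  days_x5
7   cloud  Tokyo    31      155
11    sun   Oslo    28      140
1     fog  Tokyo    26      130
12    sun  Perth    25      125
filter rows where days > 25:
     cond   city  days  days_x5
7   cloud  Tokyo    31      155
11    sun   Oslo    28      140
1     fog  Tokyo    26      130
Taking the sum of column 'days_x5' gives 425.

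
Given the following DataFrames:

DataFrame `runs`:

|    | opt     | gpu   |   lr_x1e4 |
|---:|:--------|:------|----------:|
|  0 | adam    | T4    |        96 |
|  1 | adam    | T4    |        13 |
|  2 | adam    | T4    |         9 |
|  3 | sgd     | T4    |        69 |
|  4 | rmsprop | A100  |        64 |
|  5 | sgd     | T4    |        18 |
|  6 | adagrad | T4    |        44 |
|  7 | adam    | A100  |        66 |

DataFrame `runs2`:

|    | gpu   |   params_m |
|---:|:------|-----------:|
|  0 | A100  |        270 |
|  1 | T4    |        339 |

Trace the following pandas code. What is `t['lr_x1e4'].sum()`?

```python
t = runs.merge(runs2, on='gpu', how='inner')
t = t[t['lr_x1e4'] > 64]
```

merge on 'gpu' (how='inner') → 8 rows:
       opt   gpu  lr_x1e4  params_m
0     adam    T4       96       339
1     adam    T4       13       339
2     adam    T4        9       339
3      sgd    T4       69       339
4  rmsprop  A100       64       270
5      sgd    T4       18       339
6  adagrad    T4       44       339
7     adam  A100       66       270
filter rows where lr_x1e4 > 64:
    opt   gpu  lr_x1e4  params_m
0  adam    T4       96       339
3   sgd    T4       69       339
7  adam  A100       66       270
Reading off the sum of column 'lr_x1e4', we get 231.

231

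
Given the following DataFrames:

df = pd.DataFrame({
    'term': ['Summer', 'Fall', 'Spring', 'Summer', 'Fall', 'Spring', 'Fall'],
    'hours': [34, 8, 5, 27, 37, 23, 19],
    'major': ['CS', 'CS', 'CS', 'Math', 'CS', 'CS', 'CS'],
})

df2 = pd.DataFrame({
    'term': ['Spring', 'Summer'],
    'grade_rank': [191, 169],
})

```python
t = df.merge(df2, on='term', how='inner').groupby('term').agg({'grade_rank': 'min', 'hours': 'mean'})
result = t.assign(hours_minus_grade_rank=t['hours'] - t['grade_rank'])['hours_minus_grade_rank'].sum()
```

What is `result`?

-315.5

merge on 'term' (how='inner') → 4 rows:
     term  hours major  grade_rank
0  Summer     34    CS         169
1  Spring      5    CS         191
2  Summer     27  Math         169
3  Spring     23    CS         191
group by term: min(grade_rank), mean(hours):
        grade_rank  hours
term                     
Spring         191   14.0
Summer         169   30.5
add column hours_minus_grade_rank = t['hours'] - t['grade_rank']:
        grade_rank  hours  hours_minus_grade_rank
term                                             
Spring         191   14.0                  -177.0
Summer         169   30.5                  -138.5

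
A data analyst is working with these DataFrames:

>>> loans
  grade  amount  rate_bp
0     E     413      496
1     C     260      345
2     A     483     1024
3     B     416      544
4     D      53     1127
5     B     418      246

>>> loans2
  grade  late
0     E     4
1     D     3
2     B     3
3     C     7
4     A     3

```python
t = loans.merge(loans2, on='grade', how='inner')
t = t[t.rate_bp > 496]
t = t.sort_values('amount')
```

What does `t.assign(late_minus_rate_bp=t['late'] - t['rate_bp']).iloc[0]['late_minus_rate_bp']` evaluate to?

merge on 'grade' (how='inner') → 6 rows:
  grade  amount  rate_bp  late
0     E     413      496     4
1     C     260      345     7
2     A     483     1024     3
3     B     416      544     3
4     D      53     1127     3
5     B     418      246     3
filter rows where rate_bp > 496:
  grade  amount  rate_bp  late
2     A     483     1024     3
3     B     416      544     3
4     D      53     1127     3
sort by amount:
  grade  amount  rate_bp  late
4     D      53     1127     3
3     B     416      544     3
2     A     483     1024     3
add column late_minus_rate_bp = t['late'] - t['rate_bp']:
  grade  amount  rate_bp  late  late_minus_rate_bp
4     D      53     1127     3               -1124
3     B     416      544     3                -541
2     A     483     1024     3               -1021

-1124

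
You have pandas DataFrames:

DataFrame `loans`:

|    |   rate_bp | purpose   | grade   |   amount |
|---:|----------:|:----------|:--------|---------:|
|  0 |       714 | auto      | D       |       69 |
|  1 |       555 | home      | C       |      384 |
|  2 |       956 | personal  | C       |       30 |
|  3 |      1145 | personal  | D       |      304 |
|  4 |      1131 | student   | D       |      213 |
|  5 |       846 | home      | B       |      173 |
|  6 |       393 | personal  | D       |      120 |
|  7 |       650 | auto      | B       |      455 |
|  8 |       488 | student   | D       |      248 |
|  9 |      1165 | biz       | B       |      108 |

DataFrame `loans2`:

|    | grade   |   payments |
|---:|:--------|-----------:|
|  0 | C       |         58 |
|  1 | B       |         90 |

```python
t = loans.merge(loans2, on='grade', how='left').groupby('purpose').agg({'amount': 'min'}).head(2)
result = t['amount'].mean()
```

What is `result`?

88.5

merge on 'grade' (how='left') → 10 rows:
   rate_bp   purpose grade  amount  payments
0      714      auto     D      69       NaN
1      555      home     C     384      58.0
2      956  personal     C      30      58.0
3     1145  personal     D     304       NaN
4     1131   student     D     213       NaN
5      846      home     B     173      90.0
6      393  personal     D     120       NaN
7      650      auto     B     455      90.0
8      488   student     D     248       NaN
9     1165       biz     B     108      90.0
group by purpose, min of amount:
          amount
purpose         
auto          69
biz          108
home         173
personal      30
student      213
take first 2 rows:
         amount
purpose        
auto         69
biz         108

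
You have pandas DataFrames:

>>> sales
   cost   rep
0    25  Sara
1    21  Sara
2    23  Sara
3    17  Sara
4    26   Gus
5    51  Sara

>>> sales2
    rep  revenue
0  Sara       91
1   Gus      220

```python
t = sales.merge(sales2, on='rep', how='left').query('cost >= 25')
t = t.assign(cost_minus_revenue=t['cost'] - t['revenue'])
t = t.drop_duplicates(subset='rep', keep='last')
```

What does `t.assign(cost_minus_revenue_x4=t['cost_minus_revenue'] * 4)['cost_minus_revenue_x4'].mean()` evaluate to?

-468.0

merge on 'rep' (how='left') → 6 rows:
   cost   rep  revenue
0    25  Sara       91
1    21  Sara       91
2    23  Sara       91
3    17  Sara       91
4    26   Gus      220
5    51  Sara       91
filter rows where cost >= 25:
   cost   rep  revenue
0    25  Sara       91
4    26   Gus      220
5    51  Sara       91
add column cost_minus_revenue = t['cost'] - t['revenue']:
   cost   rep  revenue  cost_minus_revenue
0    25  Sara       91                 -66
4    26   Gus      220                -194
5    51  Sara       91                 -40
drop duplicate rep (keep=last):
   cost   rep  revenue  cost_minus_revenue
4    26   Gus      220                -194
5    51  Sara       91                 -40
add column cost_minus_revenue_x4 = t['cost_minus_revenue'] * 4:
   cost   rep  revenue  cost_minus_revenue  cost_minus_revenue_x4
4    26   Gus      220                -194                   -776
5    51  Sara       91                 -40                   -160
Finally, mean of column 'cost_minus_revenue_x4' = -468.0.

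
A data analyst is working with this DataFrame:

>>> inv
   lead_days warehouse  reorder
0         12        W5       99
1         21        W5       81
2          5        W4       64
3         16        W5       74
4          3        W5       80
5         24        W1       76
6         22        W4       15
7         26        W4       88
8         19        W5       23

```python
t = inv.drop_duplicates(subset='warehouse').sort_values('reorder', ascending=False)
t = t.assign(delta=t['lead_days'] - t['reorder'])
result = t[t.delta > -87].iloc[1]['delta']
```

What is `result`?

-59

drop duplicate warehouse (keep=first):
   lead_days warehouse  reorder
0         12        W5       99
2          5        W4       64
5         24        W1       76
sort by reorder descending:
   lead_days warehouse  reorder
0         12        W5       99
5         24        W1       76
2          5        W4       64
add column delta = t['lead_days'] - t['reorder']:
   lead_days warehouse  reorder  delta
0         12        W5       99    -87
5         24        W1       76    -52
2          5        W4       64    -59
filter rows where delta > -87:
   lead_days warehouse  reorder  delta
5         24        W1       76    -52
2          5        W4       64    -59
Finally, value at position 1, column 'delta' = -59.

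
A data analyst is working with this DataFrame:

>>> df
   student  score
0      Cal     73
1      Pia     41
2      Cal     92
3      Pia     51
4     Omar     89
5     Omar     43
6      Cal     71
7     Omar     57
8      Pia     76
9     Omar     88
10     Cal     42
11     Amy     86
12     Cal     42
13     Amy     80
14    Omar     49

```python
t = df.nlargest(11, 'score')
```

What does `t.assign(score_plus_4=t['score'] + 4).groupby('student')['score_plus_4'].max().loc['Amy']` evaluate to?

take 11 rows with largest score:
   student  score
2      Cal     92
4     Omar     89
9     Omar     88
11     Amy     86
13     Amy     80
8      Pia     76
0      Cal     73
6      Cal     71
7     Omar     57
3      Pia     51
14    Omar     49
add column score_plus_4 = t['score'] + 4:
   student  score  score_plus_4
2      Cal     92            96
4     Omar     89            93
9     Omar     88            92
11     Amy     86            90
13     Amy     80            84
8      Pia     76            80
0      Cal     73            77
6      Cal     71            75
7     Omar     57            61
3      Pia     51            55
14    Omar     49            53
group by student, max of score_plus_4:
student
Amy     90
Cal     96
Omar    93
Pia     80
Name: score_plus_4, dtype: int64
The value at index 'Amy' is 90.

90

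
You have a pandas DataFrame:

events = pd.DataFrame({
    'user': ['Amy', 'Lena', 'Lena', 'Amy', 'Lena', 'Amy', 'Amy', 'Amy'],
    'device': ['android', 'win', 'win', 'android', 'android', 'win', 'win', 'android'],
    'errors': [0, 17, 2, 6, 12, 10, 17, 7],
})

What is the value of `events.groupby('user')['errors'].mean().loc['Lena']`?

10.3333333333

group by user, mean of errors:
user
Amy      8.000000
Lena    10.333333
Name: errors, dtype: float64
Reading off the value at index 'Lena', we get 10.3333333333.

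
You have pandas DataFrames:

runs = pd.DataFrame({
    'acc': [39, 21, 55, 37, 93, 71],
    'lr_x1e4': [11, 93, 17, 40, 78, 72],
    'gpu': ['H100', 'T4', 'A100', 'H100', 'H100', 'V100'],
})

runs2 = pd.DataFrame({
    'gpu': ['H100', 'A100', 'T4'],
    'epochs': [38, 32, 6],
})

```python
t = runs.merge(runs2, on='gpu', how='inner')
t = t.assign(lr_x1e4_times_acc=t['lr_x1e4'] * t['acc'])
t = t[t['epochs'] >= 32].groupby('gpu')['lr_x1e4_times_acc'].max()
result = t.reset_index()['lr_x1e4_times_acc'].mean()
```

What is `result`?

4094.5

merge on 'gpu' (how='inner') → 5 rows:
   acc  lr_x1e4   gpu  epochs
0   39       11  H100      38
1   21       93    T4       6
2   55       17  A100      32
3   37       40  H100      38
4   93       78  H100      38
add column lr_x1e4_times_acc = t['lr_x1e4'] * t['acc']:
   acc  lr_x1e4   gpu  epochs  lr_x1e4_times_acc
0   39       11  H100      38                429
1   21       93    T4       6               1953
2   55       17  A100      32                935
3   37       40  H100      38               1480
4   93       78  H100      38               7254
filter rows where epochs >= 32:
   acc  lr_x1e4   gpu  epochs  lr_x1e4_times_acc
0   39       11  H100      38                429
2   55       17  A100      32                935
3   37       40  H100      38               1480
4   93       78  H100      38               7254
group by gpu, max of lr_x1e4_times_acc:
gpu
A100     935
H100    7254
Name: lr_x1e4_times_acc, dtype: int64
reset_index():
    gpu  lr_x1e4_times_acc
0  A100                935
1  H100               7254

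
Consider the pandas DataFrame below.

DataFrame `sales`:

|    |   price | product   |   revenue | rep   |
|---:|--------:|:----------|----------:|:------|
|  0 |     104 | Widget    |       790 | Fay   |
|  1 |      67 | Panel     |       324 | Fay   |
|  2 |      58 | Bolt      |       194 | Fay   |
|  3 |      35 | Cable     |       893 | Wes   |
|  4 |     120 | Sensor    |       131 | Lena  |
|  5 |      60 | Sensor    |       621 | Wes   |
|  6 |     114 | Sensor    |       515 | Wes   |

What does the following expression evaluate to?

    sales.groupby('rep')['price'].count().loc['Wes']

group by rep, count of price:
rep
Fay     3
Lena    1
Wes     3
Name: price, dtype: int64

3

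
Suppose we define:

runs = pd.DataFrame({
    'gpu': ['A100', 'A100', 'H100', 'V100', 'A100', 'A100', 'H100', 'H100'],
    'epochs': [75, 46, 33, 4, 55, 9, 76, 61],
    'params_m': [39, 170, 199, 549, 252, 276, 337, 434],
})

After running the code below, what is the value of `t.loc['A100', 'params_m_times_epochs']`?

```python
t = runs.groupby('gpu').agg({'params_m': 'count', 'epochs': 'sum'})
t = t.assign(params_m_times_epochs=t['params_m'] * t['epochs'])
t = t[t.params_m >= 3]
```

740

group by gpu: count(params_m), sum(epochs):
      params_m  epochs
gpu                   
A100         4     185
H100         3     170
V100         1       4
add column params_m_times_epochs = t['params_m'] * t['epochs']:
      params_m  epochs  params_m_times_epochs
gpu                                          
A100         4     185                    740
H100         3     170                    510
V100         1       4                      4
filter rows where params_m >= 3:
      params_m  epochs  params_m_times_epochs
gpu                                          
A100         4     185                    740
H100         3     170                    510
Then the value at row 'A100', column 'params_m_times_epochs': 740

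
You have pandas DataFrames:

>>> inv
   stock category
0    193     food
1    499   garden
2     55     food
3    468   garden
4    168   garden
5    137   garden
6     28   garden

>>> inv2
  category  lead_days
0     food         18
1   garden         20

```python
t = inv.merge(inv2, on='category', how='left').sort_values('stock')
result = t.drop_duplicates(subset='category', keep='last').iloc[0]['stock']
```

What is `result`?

merge on 'category' (how='left') → 7 rows:
   stock category  lead_days
0    193     food         18
1    499   garden         20
2     55     food         18
3    468   garden         20
4    168   garden         20
5    137   garden         20
6     28   garden         20
sort by stock:
   stock category  lead_days
6     28   garden         20
2     55     food         18
5    137   garden         20
4    168   garden         20
0    193     food         18
3    468   garden         20
1    499   garden         20
drop duplicate category (keep=last):
   stock category  lead_days
0    193     food         18
1    499   garden         20
Reading off the value at position 0, column 'stock', we get 193.

193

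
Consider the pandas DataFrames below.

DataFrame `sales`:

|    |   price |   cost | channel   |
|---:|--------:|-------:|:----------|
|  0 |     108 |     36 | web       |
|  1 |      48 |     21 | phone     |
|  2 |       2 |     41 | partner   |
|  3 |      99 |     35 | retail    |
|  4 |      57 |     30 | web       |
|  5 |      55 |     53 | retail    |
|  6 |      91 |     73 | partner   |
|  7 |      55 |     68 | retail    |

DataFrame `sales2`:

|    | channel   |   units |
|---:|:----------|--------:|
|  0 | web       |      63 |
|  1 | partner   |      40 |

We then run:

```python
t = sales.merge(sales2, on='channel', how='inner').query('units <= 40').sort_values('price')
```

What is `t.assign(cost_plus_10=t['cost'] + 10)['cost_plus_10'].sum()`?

merge on 'channel' (how='inner') → 4 rows:
   price  cost  channel  units
0    108    36      web     63
1      2    41  partner     40
2     57    30      web     63
3     91    73  partner     40
filter rows where units <= 40:
   price  cost  channel  units
1      2    41  partner     40
3     91    73  partner     40
sort by price:
   price  cost  channel  units
1      2    41  partner     40
3     91    73  partner     40
add column cost_plus_10 = t['cost'] + 10:
   price  cost  channel  units  cost_plus_10
1      2    41  partner     40            51
3     91    73  partner     40            83
sum of column 'cost_plus_10' → 134

134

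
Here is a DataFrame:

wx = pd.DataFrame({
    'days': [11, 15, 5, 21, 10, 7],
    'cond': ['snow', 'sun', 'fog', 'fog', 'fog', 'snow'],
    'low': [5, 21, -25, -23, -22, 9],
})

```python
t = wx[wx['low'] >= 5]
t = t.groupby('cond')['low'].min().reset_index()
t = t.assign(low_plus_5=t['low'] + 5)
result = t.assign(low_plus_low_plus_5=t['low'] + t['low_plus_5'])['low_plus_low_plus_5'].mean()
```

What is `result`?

31.0

filter rows where low >= 5:
   days  cond  low
0    11  snow    5
1    15   sun   21
5     7  snow    9
group by cond, min of low:
cond
snow     5
sun     21
Name: low, dtype: int64
reset_index():
   cond  low
0  snow    5
1   sun   21
add column low_plus_5 = t['low'] + 5:
   cond  low  low_plus_5
0  snow    5          10
1   sun   21          26
add column low_plus_low_plus_5 = t['low'] + t['low_plus_5']:
   cond  low  low_plus_5  low_plus_low_plus_5
0  snow    5          10                   15
1   sun   21          26                   47
mean of column 'low_plus_low_plus_5' → 31.0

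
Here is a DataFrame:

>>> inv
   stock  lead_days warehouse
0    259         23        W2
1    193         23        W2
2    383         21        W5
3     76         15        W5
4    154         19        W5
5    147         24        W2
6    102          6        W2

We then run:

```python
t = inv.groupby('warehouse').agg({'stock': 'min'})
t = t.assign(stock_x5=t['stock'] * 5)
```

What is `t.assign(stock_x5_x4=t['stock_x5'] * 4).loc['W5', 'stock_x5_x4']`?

group by warehouse, min of stock:
           stock
warehouse       
W2           102
W5            76
add column stock_x5 = t['stock'] * 5:
           stock  stock_x5
warehouse                 
W2           102       510
W5            76       380
add column stock_x5_x4 = t['stock_x5'] * 4:
           stock  stock_x5  stock_x5_x4
warehouse                              
W2           102       510         2040
W5            76       380         1520

1520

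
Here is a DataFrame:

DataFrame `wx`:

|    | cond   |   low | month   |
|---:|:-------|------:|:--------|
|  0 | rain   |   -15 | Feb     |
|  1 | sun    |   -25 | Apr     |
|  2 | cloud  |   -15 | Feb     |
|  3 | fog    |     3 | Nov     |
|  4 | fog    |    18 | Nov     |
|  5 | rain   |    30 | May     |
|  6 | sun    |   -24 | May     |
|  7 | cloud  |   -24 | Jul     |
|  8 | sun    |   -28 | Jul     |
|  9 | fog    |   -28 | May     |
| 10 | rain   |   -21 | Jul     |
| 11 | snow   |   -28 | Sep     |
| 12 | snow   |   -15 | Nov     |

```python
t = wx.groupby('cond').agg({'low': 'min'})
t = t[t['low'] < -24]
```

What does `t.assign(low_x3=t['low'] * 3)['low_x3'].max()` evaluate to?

group by cond, min of low:
       low
cond      
cloud  -24
fog    -28
rain   -21
snow   -28
sun    -28
filter rows where low < -24:
      low
cond     
fog   -28
snow  -28
sun   -28
add column low_x3 = t['low'] * 3:
      low  low_x3
cond             
fog   -28     -84
snow  -28     -84
sun   -28     -84
So max() = -84.

-84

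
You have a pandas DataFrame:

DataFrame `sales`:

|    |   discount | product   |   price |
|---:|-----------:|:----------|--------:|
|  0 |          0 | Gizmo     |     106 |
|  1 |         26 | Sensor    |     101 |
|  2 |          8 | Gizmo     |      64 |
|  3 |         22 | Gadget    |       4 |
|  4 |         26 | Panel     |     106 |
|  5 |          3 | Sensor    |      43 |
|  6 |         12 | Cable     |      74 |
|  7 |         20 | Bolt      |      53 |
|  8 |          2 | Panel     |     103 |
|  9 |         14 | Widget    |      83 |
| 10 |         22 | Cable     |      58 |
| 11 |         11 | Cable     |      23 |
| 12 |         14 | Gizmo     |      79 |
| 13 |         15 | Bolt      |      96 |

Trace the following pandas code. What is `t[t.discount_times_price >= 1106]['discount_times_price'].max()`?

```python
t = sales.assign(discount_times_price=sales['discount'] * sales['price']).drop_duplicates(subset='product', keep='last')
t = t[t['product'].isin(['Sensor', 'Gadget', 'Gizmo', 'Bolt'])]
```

add column discount_times_price = sales['discount'] * sales['price']:
    discount product  price  discount_times_price
0          0   Gizmo    106                     0
1         26  Sensor    101                  2626
2          8   Gizmo     64                   512
3         22  Gadget      4                    88
4         26   Panel    106                  2756
5          3  Sensor     43                   129
6         12   Cable     74                   888
7         20    Bolt     53                  1060
8          2   Panel    103                   206
9         14  Widget     83                  1162
10        22   Cable     58                  1276
11        11   Cable     23                   253
12        14   Gizmo     79                  1106
13        15    Bolt     96                  1440
drop duplicate product (keep=last):
    discount product  price  discount_times_price
3         22  Gadget      4                    88
5          3  Sensor     43                   129
8          2   Panel    103                   206
9         14  Widget     83                  1162
11        11   Cable     23                   253
12        14   Gizmo     79                  1106
13        15    Bolt     96                  1440
filter rows where product in ['Sensor', 'Gadget', 'Gizmo', 'Bolt']:
    discount product  price  discount_times_price
3         22  Gadget      4                    88
5          3  Sensor     43                   129
12        14   Gizmo     79                  1106
13        15    Bolt     96                  1440
filter rows where discount_times_price >= 1106:
    discount product  price  discount_times_price
12        14   Gizmo     79                  1106
13        15    Bolt     96                  1440
Reading off the max of column 'discount_times_price', we get 1440.

1440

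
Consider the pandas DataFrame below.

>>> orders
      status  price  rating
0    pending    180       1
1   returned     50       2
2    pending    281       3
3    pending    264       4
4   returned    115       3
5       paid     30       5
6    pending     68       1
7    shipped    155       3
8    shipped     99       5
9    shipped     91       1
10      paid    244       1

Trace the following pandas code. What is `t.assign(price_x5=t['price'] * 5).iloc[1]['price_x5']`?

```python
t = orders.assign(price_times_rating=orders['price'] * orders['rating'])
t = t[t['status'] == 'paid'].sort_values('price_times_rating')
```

add column price_times_rating = orders['price'] * orders['rating']:
      status  price  rating  price_times_rating
0    pending    180       1                 180
1   returned     50       2                 100
2    pending    281       3                 843
3    pending    264       4                1056
4   returned    115       3                 345
5       paid     30       5                 150
6    pending     68       1                  68
7    shipped    155       3                 465
8    shipped     99       5                 495
9    shipped     91       1                  91
10      paid    244       1                 244
filter rows where status == 'paid':
   status  price  rating  price_times_rating
5    paid     30       5                 150
10   paid    244       1                 244
sort by price_times_rating:
   status  price  rating  price_times_rating
5    paid     30       5                 150
10   paid    244       1                 244
add column price_x5 = t['price'] * 5:
   status  price  rating  price_times_rating  price_x5
5    paid     30       5                 150       150
10   paid    244       1                 244      1220
Hence 1220.

1220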